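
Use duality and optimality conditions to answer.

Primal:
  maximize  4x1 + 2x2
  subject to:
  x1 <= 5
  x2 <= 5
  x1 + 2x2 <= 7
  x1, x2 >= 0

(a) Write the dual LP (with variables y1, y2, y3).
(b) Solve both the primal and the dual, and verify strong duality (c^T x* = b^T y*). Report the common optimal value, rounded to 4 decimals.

The standard primal-dual pair for 'max c^T x s.t. A x <= b, x >= 0' is:
  Dual:  min b^T y  s.t.  A^T y >= c,  y >= 0.

So the dual LP is:
  minimize  5y1 + 5y2 + 7y3
  subject to:
    y1 + y3 >= 4
    y2 + 2y3 >= 2
    y1, y2, y3 >= 0

Solving the primal: x* = (5, 1).
  primal value c^T x* = 22.
Solving the dual: y* = (3, 0, 1).
  dual value b^T y* = 22.
Strong duality: c^T x* = b^T y*. Confirmed.

22


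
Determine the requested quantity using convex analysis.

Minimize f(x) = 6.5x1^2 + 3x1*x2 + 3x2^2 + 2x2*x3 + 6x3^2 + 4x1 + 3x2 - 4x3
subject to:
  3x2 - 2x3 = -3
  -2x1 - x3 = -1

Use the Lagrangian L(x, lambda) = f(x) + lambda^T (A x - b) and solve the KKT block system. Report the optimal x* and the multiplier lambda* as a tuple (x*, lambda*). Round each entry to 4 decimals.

Form the Lagrangian:
  L(x, lambda) = (1/2) x^T Q x + c^T x + lambda^T (A x - b)
Stationarity (grad_x L = 0): Q x + c + A^T lambda = 0.
Primal feasibility: A x = b.

This gives the KKT block system:
  [ Q   A^T ] [ x     ]   [-c ]
  [ A    0  ] [ lambda ] = [ b ]

Solving the linear system:
  x*      = (0.2108, -0.6143, 0.5785)
  lambda* = (-0.3677, 2.4484)
  f(x*)   = -0.9843

x* = (0.2108, -0.6143, 0.5785), lambda* = (-0.3677, 2.4484)


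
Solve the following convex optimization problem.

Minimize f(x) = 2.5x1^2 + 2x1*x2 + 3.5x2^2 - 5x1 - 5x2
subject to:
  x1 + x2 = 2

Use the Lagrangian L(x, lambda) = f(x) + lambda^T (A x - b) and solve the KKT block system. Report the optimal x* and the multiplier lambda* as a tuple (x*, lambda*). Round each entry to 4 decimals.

Form the Lagrangian:
  L(x, lambda) = (1/2) x^T Q x + c^T x + lambda^T (A x - b)
Stationarity (grad_x L = 0): Q x + c + A^T lambda = 0.
Primal feasibility: A x = b.

This gives the KKT block system:
  [ Q   A^T ] [ x     ]   [-c ]
  [ A    0  ] [ lambda ] = [ b ]

Solving the linear system:
  x*      = (1.25, 0.75)
  lambda* = (-2.75)
  f(x*)   = -2.25

x* = (1.25, 0.75), lambda* = (-2.75)


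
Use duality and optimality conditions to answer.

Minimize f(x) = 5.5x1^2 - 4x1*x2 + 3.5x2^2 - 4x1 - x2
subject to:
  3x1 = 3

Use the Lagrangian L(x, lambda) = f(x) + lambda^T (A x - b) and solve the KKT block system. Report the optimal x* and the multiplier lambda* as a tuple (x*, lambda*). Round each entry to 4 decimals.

Form the Lagrangian:
  L(x, lambda) = (1/2) x^T Q x + c^T x + lambda^T (A x - b)
Stationarity (grad_x L = 0): Q x + c + A^T lambda = 0.
Primal feasibility: A x = b.

This gives the KKT block system:
  [ Q   A^T ] [ x     ]   [-c ]
  [ A    0  ] [ lambda ] = [ b ]

Solving the linear system:
  x*      = (1, 0.7143)
  lambda* = (-1.381)
  f(x*)   = -0.2857

x* = (1, 0.7143), lambda* = (-1.381)


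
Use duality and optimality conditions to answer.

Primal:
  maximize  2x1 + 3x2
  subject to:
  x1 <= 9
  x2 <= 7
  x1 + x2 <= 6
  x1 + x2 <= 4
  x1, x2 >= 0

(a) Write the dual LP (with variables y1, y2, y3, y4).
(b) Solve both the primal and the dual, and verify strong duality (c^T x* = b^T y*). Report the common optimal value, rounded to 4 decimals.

The standard primal-dual pair for 'max c^T x s.t. A x <= b, x >= 0' is:
  Dual:  min b^T y  s.t.  A^T y >= c,  y >= 0.

So the dual LP is:
  minimize  9y1 + 7y2 + 6y3 + 4y4
  subject to:
    y1 + y3 + y4 >= 2
    y2 + y3 + y4 >= 3
    y1, y2, y3, y4 >= 0

Solving the primal: x* = (0, 4).
  primal value c^T x* = 12.
Solving the dual: y* = (0, 0, 0, 3).
  dual value b^T y* = 12.
Strong duality: c^T x* = b^T y*. Confirmed.

12


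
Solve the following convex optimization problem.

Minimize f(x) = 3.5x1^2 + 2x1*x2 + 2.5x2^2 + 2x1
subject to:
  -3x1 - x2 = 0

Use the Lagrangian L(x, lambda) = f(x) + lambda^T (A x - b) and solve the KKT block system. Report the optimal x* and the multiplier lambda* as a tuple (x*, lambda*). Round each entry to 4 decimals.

Form the Lagrangian:
  L(x, lambda) = (1/2) x^T Q x + c^T x + lambda^T (A x - b)
Stationarity (grad_x L = 0): Q x + c + A^T lambda = 0.
Primal feasibility: A x = b.

This gives the KKT block system:
  [ Q   A^T ] [ x     ]   [-c ]
  [ A    0  ] [ lambda ] = [ b ]

Solving the linear system:
  x*      = (-0.05, 0.15)
  lambda* = (0.65)
  f(x*)   = -0.05

x* = (-0.05, 0.15), lambda* = (0.65)


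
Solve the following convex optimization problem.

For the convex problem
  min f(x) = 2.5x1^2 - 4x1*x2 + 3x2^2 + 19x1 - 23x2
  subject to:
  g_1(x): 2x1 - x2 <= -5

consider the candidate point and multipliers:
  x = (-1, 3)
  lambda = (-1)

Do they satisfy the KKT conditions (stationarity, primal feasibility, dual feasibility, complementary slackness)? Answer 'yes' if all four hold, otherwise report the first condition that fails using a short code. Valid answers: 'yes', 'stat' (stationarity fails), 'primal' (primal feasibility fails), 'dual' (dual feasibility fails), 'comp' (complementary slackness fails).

Gradient of f: grad f(x) = Q x + c = (2, -1)
Constraint values g_i(x) = a_i^T x - b_i:
  g_1((-1, 3)) = 0
Stationarity residual: grad f(x) + sum_i lambda_i a_i = (0, 0)
  -> stationarity OK
Primal feasibility (all g_i <= 0): OK
Dual feasibility (all lambda_i >= 0): FAILS
Complementary slackness (lambda_i * g_i(x) = 0 for all i): OK

Verdict: the first failing condition is dual_feasibility -> dual.

dual


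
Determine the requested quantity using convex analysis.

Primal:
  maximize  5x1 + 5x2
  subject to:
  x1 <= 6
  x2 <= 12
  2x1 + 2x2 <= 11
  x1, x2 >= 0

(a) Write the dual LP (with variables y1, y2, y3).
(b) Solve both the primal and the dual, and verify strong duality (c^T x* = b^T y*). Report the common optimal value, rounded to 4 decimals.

The standard primal-dual pair for 'max c^T x s.t. A x <= b, x >= 0' is:
  Dual:  min b^T y  s.t.  A^T y >= c,  y >= 0.

So the dual LP is:
  minimize  6y1 + 12y2 + 11y3
  subject to:
    y1 + 2y3 >= 5
    y2 + 2y3 >= 5
    y1, y2, y3 >= 0

Solving the primal: x* = (5.5, 0).
  primal value c^T x* = 27.5.
Solving the dual: y* = (0, 0, 2.5).
  dual value b^T y* = 27.5.
Strong duality: c^T x* = b^T y*. Confirmed.

27.5


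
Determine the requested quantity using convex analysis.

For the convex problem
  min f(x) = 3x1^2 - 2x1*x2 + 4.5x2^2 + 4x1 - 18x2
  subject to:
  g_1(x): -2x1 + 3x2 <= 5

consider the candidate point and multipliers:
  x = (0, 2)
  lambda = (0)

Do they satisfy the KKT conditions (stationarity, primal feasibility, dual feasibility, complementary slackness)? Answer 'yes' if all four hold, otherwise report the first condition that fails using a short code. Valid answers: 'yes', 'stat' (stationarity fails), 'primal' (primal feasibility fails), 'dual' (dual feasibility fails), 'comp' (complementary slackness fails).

Gradient of f: grad f(x) = Q x + c = (0, 0)
Constraint values g_i(x) = a_i^T x - b_i:
  g_1((0, 2)) = 1
Stationarity residual: grad f(x) + sum_i lambda_i a_i = (0, 0)
  -> stationarity OK
Primal feasibility (all g_i <= 0): FAILS
Dual feasibility (all lambda_i >= 0): OK
Complementary slackness (lambda_i * g_i(x) = 0 for all i): OK

Verdict: the first failing condition is primal_feasibility -> primal.

primal


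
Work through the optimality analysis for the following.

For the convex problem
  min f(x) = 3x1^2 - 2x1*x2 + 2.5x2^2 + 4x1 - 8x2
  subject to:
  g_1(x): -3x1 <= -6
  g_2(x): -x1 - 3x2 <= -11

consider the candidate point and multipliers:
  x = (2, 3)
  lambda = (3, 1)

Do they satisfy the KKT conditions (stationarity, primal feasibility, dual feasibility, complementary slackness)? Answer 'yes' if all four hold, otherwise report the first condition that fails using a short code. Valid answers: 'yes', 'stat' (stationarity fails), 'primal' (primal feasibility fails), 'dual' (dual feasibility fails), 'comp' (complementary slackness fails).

Gradient of f: grad f(x) = Q x + c = (10, 3)
Constraint values g_i(x) = a_i^T x - b_i:
  g_1((2, 3)) = 0
  g_2((2, 3)) = 0
Stationarity residual: grad f(x) + sum_i lambda_i a_i = (0, 0)
  -> stationarity OK
Primal feasibility (all g_i <= 0): OK
Dual feasibility (all lambda_i >= 0): OK
Complementary slackness (lambda_i * g_i(x) = 0 for all i): OK

Verdict: yes, KKT holds.

yes


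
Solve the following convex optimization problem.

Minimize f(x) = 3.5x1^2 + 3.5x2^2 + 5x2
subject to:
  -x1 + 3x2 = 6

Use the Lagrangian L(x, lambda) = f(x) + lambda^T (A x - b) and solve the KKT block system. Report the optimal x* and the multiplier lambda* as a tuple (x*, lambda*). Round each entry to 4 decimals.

Form the Lagrangian:
  L(x, lambda) = (1/2) x^T Q x + c^T x + lambda^T (A x - b)
Stationarity (grad_x L = 0): Q x + c + A^T lambda = 0.
Primal feasibility: A x = b.

This gives the KKT block system:
  [ Q   A^T ] [ x     ]   [-c ]
  [ A    0  ] [ lambda ] = [ b ]

Solving the linear system:
  x*      = (-0.8143, 1.7286)
  lambda* = (-5.7)
  f(x*)   = 21.4214

x* = (-0.8143, 1.7286), lambda* = (-5.7)


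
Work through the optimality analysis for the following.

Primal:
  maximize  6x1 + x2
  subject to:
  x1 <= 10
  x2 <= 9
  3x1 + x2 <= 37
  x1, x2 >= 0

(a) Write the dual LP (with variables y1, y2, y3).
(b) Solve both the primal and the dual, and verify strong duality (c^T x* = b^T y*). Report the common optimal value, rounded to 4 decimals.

The standard primal-dual pair for 'max c^T x s.t. A x <= b, x >= 0' is:
  Dual:  min b^T y  s.t.  A^T y >= c,  y >= 0.

So the dual LP is:
  minimize  10y1 + 9y2 + 37y3
  subject to:
    y1 + 3y3 >= 6
    y2 + y3 >= 1
    y1, y2, y3 >= 0

Solving the primal: x* = (10, 7).
  primal value c^T x* = 67.
Solving the dual: y* = (3, 0, 1).
  dual value b^T y* = 67.
Strong duality: c^T x* = b^T y*. Confirmed.

67


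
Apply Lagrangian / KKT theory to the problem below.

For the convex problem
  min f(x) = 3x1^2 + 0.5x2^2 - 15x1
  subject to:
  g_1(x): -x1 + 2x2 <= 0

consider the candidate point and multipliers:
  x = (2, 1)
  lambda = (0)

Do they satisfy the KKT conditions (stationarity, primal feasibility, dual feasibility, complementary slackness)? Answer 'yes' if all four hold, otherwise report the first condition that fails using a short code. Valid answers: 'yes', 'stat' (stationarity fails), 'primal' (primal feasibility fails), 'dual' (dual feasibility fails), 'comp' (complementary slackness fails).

Gradient of f: grad f(x) = Q x + c = (-3, 1)
Constraint values g_i(x) = a_i^T x - b_i:
  g_1((2, 1)) = 0
Stationarity residual: grad f(x) + sum_i lambda_i a_i = (-3, 1)
  -> stationarity FAILS
Primal feasibility (all g_i <= 0): OK
Dual feasibility (all lambda_i >= 0): OK
Complementary slackness (lambda_i * g_i(x) = 0 for all i): OK

Verdict: the first failing condition is stationarity -> stat.

stat


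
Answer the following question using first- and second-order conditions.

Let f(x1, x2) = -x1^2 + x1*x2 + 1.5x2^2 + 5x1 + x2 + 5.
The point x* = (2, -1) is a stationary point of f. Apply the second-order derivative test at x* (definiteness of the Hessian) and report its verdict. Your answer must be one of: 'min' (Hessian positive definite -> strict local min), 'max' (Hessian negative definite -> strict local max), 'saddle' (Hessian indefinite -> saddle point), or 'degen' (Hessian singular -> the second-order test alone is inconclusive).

Compute the Hessian H = grad^2 f:
  H = [[-2, 1], [1, 3]]
Verify stationarity: grad f(x*) = H x* + g = (0, 0).
Eigenvalues of H: -2.1926, 3.1926.
Eigenvalues have mixed signs, so H is indefinite -> x* is a saddle point.

saddle


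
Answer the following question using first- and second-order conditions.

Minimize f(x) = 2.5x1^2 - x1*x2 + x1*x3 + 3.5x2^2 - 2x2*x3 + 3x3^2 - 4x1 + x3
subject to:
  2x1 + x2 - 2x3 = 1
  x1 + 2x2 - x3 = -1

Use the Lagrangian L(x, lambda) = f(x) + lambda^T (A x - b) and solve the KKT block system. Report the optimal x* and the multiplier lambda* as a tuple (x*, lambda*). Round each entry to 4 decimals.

Form the Lagrangian:
  L(x, lambda) = (1/2) x^T Q x + c^T x + lambda^T (A x - b)
Stationarity (grad_x L = 0): Q x + c + A^T lambda = 0.
Primal feasibility: A x = b.

This gives the KKT block system:
  [ Q   A^T ] [ x     ]   [-c ]
  [ A    0  ] [ lambda ] = [ b ]

Solving the linear system:
  x*      = (0.5385, -1, -0.4615)
  lambda* = (-1.6923, 4.1538)
  f(x*)   = 1.6154

x* = (0.5385, -1, -0.4615), lambda* = (-1.6923, 4.1538)


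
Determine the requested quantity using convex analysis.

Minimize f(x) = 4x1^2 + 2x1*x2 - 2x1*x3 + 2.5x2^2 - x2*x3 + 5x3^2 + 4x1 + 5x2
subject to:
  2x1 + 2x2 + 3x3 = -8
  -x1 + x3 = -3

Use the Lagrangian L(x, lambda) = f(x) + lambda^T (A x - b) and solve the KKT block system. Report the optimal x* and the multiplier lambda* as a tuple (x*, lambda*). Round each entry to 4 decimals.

Form the Lagrangian:
  L(x, lambda) = (1/2) x^T Q x + c^T x + lambda^T (A x - b)
Stationarity (grad_x L = 0): Q x + c + A^T lambda = 0.
Primal feasibility: A x = b.

This gives the KKT block system:
  [ Q   A^T ] [ x     ]   [-c ]
  [ A    0  ] [ lambda ] = [ b ]

Solving the linear system:
  x*      = (1.1366, -2.3416, -1.8634)
  lambda* = (1.2857, 14.7081)
  f(x*)   = 23.6242

x* = (1.1366, -2.3416, -1.8634), lambda* = (1.2857, 14.7081)


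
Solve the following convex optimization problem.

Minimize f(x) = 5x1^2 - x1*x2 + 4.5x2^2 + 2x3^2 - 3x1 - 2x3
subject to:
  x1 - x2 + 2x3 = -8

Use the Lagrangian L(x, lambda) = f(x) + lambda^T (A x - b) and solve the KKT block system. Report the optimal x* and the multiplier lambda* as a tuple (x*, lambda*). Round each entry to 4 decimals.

Form the Lagrangian:
  L(x, lambda) = (1/2) x^T Q x + c^T x + lambda^T (A x - b)
Stationarity (grad_x L = 0): Q x + c + A^T lambda = 0.
Primal feasibility: A x = b.

This gives the KKT block system:
  [ Q   A^T ] [ x     ]   [-c ]
  [ A    0  ] [ lambda ] = [ b ]

Solving the linear system:
  x*      = (-0.3962, 0.8208, -3.3915)
  lambda* = (7.783)
  f(x*)   = 35.1179

x* = (-0.3962, 0.8208, -3.3915), lambda* = (7.783)


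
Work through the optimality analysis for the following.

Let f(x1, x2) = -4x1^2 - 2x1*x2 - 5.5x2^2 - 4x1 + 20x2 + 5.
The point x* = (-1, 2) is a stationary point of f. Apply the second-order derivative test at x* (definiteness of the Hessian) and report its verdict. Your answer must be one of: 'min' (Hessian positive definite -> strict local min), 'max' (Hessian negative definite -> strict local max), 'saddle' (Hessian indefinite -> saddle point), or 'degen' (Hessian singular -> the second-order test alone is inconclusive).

Compute the Hessian H = grad^2 f:
  H = [[-8, -2], [-2, -11]]
Verify stationarity: grad f(x*) = H x* + g = (0, 0).
Eigenvalues of H: -12, -7.
Both eigenvalues < 0, so H is negative definite -> x* is a strict local max.

max


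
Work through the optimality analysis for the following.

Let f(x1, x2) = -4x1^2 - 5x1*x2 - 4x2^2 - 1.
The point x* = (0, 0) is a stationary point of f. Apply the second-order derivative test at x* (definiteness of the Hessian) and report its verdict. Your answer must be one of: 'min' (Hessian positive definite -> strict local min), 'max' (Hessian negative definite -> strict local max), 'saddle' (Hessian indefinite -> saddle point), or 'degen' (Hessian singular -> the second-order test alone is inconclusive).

Compute the Hessian H = grad^2 f:
  H = [[-8, -5], [-5, -8]]
Verify stationarity: grad f(x*) = H x* + g = (0, 0).
Eigenvalues of H: -13, -3.
Both eigenvalues < 0, so H is negative definite -> x* is a strict local max.

max


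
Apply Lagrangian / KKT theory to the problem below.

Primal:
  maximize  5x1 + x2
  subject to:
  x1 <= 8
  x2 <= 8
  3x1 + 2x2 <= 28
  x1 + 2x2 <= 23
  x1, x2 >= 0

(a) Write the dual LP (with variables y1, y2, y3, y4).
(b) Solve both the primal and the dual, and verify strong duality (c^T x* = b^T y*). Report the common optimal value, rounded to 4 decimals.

The standard primal-dual pair for 'max c^T x s.t. A x <= b, x >= 0' is:
  Dual:  min b^T y  s.t.  A^T y >= c,  y >= 0.

So the dual LP is:
  minimize  8y1 + 8y2 + 28y3 + 23y4
  subject to:
    y1 + 3y3 + y4 >= 5
    y2 + 2y3 + 2y4 >= 1
    y1, y2, y3, y4 >= 0

Solving the primal: x* = (8, 2).
  primal value c^T x* = 42.
Solving the dual: y* = (3.5, 0, 0.5, 0).
  dual value b^T y* = 42.
Strong duality: c^T x* = b^T y*. Confirmed.

42


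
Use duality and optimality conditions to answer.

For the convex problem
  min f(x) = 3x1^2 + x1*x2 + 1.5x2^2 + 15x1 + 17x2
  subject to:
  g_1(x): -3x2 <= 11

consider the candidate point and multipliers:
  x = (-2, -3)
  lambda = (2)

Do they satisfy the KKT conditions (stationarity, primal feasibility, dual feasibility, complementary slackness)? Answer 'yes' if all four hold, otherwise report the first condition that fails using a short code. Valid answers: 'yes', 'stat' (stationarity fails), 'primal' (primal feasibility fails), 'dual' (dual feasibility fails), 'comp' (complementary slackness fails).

Gradient of f: grad f(x) = Q x + c = (0, 6)
Constraint values g_i(x) = a_i^T x - b_i:
  g_1((-2, -3)) = -2
Stationarity residual: grad f(x) + sum_i lambda_i a_i = (0, 0)
  -> stationarity OK
Primal feasibility (all g_i <= 0): OK
Dual feasibility (all lambda_i >= 0): OK
Complementary slackness (lambda_i * g_i(x) = 0 for all i): FAILS

Verdict: the first failing condition is complementary_slackness -> comp.

comp


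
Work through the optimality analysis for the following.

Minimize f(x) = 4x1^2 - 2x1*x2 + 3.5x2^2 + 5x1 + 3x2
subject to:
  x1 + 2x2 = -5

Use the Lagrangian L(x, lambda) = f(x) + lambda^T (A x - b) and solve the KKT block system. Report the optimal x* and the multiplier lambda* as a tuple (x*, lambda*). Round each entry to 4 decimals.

Form the Lagrangian:
  L(x, lambda) = (1/2) x^T Q x + c^T x + lambda^T (A x - b)
Stationarity (grad_x L = 0): Q x + c + A^T lambda = 0.
Primal feasibility: A x = b.

This gives the KKT block system:
  [ Q   A^T ] [ x     ]   [-c ]
  [ A    0  ] [ lambda ] = [ b ]

Solving the linear system:
  x*      = (-1.4681, -1.766)
  lambda* = (3.2128)
  f(x*)   = 1.7128

x* = (-1.4681, -1.766), lambda* = (3.2128)


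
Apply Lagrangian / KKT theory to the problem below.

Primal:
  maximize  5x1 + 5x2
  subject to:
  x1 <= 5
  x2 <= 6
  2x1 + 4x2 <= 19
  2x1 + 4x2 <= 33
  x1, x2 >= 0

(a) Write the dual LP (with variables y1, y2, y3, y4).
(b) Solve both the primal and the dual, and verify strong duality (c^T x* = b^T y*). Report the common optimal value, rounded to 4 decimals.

The standard primal-dual pair for 'max c^T x s.t. A x <= b, x >= 0' is:
  Dual:  min b^T y  s.t.  A^T y >= c,  y >= 0.

So the dual LP is:
  minimize  5y1 + 6y2 + 19y3 + 33y4
  subject to:
    y1 + 2y3 + 2y4 >= 5
    y2 + 4y3 + 4y4 >= 5
    y1, y2, y3, y4 >= 0

Solving the primal: x* = (5, 2.25).
  primal value c^T x* = 36.25.
Solving the dual: y* = (2.5, 0, 1.25, 0).
  dual value b^T y* = 36.25.
Strong duality: c^T x* = b^T y*. Confirmed.

36.25


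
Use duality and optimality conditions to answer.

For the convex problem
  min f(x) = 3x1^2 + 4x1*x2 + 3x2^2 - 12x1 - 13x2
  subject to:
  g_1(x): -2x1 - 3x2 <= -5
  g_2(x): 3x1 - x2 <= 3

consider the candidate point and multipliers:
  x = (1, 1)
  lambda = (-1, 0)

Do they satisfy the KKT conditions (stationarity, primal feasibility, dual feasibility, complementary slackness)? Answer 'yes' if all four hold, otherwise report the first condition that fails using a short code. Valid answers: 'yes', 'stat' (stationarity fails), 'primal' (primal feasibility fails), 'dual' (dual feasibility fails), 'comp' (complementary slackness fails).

Gradient of f: grad f(x) = Q x + c = (-2, -3)
Constraint values g_i(x) = a_i^T x - b_i:
  g_1((1, 1)) = 0
  g_2((1, 1)) = -1
Stationarity residual: grad f(x) + sum_i lambda_i a_i = (0, 0)
  -> stationarity OK
Primal feasibility (all g_i <= 0): OK
Dual feasibility (all lambda_i >= 0): FAILS
Complementary slackness (lambda_i * g_i(x) = 0 for all i): OK

Verdict: the first failing condition is dual_feasibility -> dual.

dual


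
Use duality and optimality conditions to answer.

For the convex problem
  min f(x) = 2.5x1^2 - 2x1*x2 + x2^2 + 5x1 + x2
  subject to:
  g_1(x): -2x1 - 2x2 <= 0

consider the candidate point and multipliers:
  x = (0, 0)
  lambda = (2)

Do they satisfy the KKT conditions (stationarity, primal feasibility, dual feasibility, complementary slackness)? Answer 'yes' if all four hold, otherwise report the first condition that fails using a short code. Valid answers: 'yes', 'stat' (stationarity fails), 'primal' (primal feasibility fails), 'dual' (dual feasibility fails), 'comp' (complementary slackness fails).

Gradient of f: grad f(x) = Q x + c = (5, 1)
Constraint values g_i(x) = a_i^T x - b_i:
  g_1((0, 0)) = 0
Stationarity residual: grad f(x) + sum_i lambda_i a_i = (1, -3)
  -> stationarity FAILS
Primal feasibility (all g_i <= 0): OK
Dual feasibility (all lambda_i >= 0): OK
Complementary slackness (lambda_i * g_i(x) = 0 for all i): OK

Verdict: the first failing condition is stationarity -> stat.

stat


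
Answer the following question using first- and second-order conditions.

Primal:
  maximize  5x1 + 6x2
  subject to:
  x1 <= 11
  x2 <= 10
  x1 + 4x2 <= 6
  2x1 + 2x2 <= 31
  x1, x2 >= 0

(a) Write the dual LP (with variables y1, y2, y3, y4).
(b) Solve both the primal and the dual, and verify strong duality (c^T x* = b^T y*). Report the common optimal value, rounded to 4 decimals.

The standard primal-dual pair for 'max c^T x s.t. A x <= b, x >= 0' is:
  Dual:  min b^T y  s.t.  A^T y >= c,  y >= 0.

So the dual LP is:
  minimize  11y1 + 10y2 + 6y3 + 31y4
  subject to:
    y1 + y3 + 2y4 >= 5
    y2 + 4y3 + 2y4 >= 6
    y1, y2, y3, y4 >= 0

Solving the primal: x* = (6, 0).
  primal value c^T x* = 30.
Solving the dual: y* = (0, 0, 5, 0).
  dual value b^T y* = 30.
Strong duality: c^T x* = b^T y*. Confirmed.

30


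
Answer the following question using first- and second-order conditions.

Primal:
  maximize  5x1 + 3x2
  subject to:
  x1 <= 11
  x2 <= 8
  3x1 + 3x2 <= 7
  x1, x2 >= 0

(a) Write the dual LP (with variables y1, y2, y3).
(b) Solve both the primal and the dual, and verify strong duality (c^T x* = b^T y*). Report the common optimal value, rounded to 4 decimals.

The standard primal-dual pair for 'max c^T x s.t. A x <= b, x >= 0' is:
  Dual:  min b^T y  s.t.  A^T y >= c,  y >= 0.

So the dual LP is:
  minimize  11y1 + 8y2 + 7y3
  subject to:
    y1 + 3y3 >= 5
    y2 + 3y3 >= 3
    y1, y2, y3 >= 0

Solving the primal: x* = (2.3333, 0).
  primal value c^T x* = 11.6667.
Solving the dual: y* = (0, 0, 1.6667).
  dual value b^T y* = 11.6667.
Strong duality: c^T x* = b^T y*. Confirmed.

11.6667


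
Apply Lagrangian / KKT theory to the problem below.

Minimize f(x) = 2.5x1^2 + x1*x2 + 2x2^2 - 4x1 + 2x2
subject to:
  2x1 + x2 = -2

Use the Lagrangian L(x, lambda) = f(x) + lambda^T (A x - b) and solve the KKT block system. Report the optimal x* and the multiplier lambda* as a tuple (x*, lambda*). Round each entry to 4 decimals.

Form the Lagrangian:
  L(x, lambda) = (1/2) x^T Q x + c^T x + lambda^T (A x - b)
Stationarity (grad_x L = 0): Q x + c + A^T lambda = 0.
Primal feasibility: A x = b.

This gives the KKT block system:
  [ Q   A^T ] [ x     ]   [-c ]
  [ A    0  ] [ lambda ] = [ b ]

Solving the linear system:
  x*      = (-0.3529, -1.2941)
  lambda* = (3.5294)
  f(x*)   = 2.9412

x* = (-0.3529, -1.2941), lambda* = (3.5294)


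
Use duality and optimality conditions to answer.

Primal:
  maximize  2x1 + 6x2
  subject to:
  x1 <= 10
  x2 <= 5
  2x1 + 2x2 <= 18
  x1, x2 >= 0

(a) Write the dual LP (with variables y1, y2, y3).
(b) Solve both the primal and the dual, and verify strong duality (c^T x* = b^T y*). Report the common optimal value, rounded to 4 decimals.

The standard primal-dual pair for 'max c^T x s.t. A x <= b, x >= 0' is:
  Dual:  min b^T y  s.t.  A^T y >= c,  y >= 0.

So the dual LP is:
  minimize  10y1 + 5y2 + 18y3
  subject to:
    y1 + 2y3 >= 2
    y2 + 2y3 >= 6
    y1, y2, y3 >= 0

Solving the primal: x* = (4, 5).
  primal value c^T x* = 38.
Solving the dual: y* = (0, 4, 1).
  dual value b^T y* = 38.
Strong duality: c^T x* = b^T y*. Confirmed.

38


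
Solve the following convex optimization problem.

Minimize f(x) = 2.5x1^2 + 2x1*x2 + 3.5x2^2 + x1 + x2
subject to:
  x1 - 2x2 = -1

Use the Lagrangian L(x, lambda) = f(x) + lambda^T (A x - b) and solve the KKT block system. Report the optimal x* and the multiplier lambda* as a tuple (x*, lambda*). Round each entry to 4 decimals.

Form the Lagrangian:
  L(x, lambda) = (1/2) x^T Q x + c^T x + lambda^T (A x - b)
Stationarity (grad_x L = 0): Q x + c + A^T lambda = 0.
Primal feasibility: A x = b.

This gives the KKT block system:
  [ Q   A^T ] [ x     ]   [-c ]
  [ A    0  ] [ lambda ] = [ b ]

Solving the linear system:
  x*      = (-0.4857, 0.2571)
  lambda* = (0.9143)
  f(x*)   = 0.3429

x* = (-0.4857, 0.2571), lambda* = (0.9143)


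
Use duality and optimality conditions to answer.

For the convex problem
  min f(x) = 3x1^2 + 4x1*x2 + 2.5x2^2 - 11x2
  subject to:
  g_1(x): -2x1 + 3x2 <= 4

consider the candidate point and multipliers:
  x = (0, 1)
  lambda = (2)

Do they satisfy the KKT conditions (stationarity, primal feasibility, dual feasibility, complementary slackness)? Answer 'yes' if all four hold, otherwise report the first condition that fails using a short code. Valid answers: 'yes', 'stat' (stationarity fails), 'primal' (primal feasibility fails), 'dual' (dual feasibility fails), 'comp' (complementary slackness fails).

Gradient of f: grad f(x) = Q x + c = (4, -6)
Constraint values g_i(x) = a_i^T x - b_i:
  g_1((0, 1)) = -1
Stationarity residual: grad f(x) + sum_i lambda_i a_i = (0, 0)
  -> stationarity OK
Primal feasibility (all g_i <= 0): OK
Dual feasibility (all lambda_i >= 0): OK
Complementary slackness (lambda_i * g_i(x) = 0 for all i): FAILS

Verdict: the first failing condition is complementary_slackness -> comp.

comp


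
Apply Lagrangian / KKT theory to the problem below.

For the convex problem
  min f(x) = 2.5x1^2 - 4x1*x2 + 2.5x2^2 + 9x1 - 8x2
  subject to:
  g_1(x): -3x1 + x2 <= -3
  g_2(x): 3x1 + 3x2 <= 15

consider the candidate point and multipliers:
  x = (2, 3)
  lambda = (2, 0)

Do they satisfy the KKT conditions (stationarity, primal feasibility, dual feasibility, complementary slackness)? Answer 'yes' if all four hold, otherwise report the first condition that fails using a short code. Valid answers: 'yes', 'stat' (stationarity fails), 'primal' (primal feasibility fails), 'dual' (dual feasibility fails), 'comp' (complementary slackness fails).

Gradient of f: grad f(x) = Q x + c = (7, -1)
Constraint values g_i(x) = a_i^T x - b_i:
  g_1((2, 3)) = 0
  g_2((2, 3)) = 0
Stationarity residual: grad f(x) + sum_i lambda_i a_i = (1, 1)
  -> stationarity FAILS
Primal feasibility (all g_i <= 0): OK
Dual feasibility (all lambda_i >= 0): OK
Complementary slackness (lambda_i * g_i(x) = 0 for all i): OK

Verdict: the first failing condition is stationarity -> stat.

stat


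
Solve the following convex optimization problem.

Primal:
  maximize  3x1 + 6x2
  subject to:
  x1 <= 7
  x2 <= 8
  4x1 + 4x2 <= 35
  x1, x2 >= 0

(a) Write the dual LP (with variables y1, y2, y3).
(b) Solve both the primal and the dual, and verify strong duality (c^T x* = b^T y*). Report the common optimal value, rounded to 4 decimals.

The standard primal-dual pair for 'max c^T x s.t. A x <= b, x >= 0' is:
  Dual:  min b^T y  s.t.  A^T y >= c,  y >= 0.

So the dual LP is:
  minimize  7y1 + 8y2 + 35y3
  subject to:
    y1 + 4y3 >= 3
    y2 + 4y3 >= 6
    y1, y2, y3 >= 0

Solving the primal: x* = (0.75, 8).
  primal value c^T x* = 50.25.
Solving the dual: y* = (0, 3, 0.75).
  dual value b^T y* = 50.25.
Strong duality: c^T x* = b^T y*. Confirmed.

50.25


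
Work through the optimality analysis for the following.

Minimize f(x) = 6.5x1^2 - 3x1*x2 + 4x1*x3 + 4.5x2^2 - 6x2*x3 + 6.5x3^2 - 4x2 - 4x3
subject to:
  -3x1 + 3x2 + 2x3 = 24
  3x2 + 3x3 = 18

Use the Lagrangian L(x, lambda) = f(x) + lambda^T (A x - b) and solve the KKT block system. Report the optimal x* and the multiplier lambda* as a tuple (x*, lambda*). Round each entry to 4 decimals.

Form the Lagrangian:
  L(x, lambda) = (1/2) x^T Q x + c^T x + lambda^T (A x - b)
Stationarity (grad_x L = 0): Q x + c + A^T lambda = 0.
Primal feasibility: A x = b.

This gives the KKT block system:
  [ Q   A^T ] [ x     ]   [-c ]
  [ A    0  ] [ lambda ] = [ b ]

Solving the linear system:
  x*      = (-2.9675, 3.0975, 2.9025)
  lambda* = (-12.0866, 6.9651)
  f(x*)   = 70.3538

x* = (-2.9675, 3.0975, 2.9025), lambda* = (-12.0866, 6.9651)


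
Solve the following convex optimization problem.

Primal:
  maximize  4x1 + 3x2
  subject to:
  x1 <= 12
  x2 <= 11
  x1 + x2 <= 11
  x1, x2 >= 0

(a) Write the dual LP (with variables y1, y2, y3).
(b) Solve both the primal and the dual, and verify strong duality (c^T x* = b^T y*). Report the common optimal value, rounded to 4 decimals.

The standard primal-dual pair for 'max c^T x s.t. A x <= b, x >= 0' is:
  Dual:  min b^T y  s.t.  A^T y >= c,  y >= 0.

So the dual LP is:
  minimize  12y1 + 11y2 + 11y3
  subject to:
    y1 + y3 >= 4
    y2 + y3 >= 3
    y1, y2, y3 >= 0

Solving the primal: x* = (11, 0).
  primal value c^T x* = 44.
Solving the dual: y* = (0, 0, 4).
  dual value b^T y* = 44.
Strong duality: c^T x* = b^T y*. Confirmed.

44


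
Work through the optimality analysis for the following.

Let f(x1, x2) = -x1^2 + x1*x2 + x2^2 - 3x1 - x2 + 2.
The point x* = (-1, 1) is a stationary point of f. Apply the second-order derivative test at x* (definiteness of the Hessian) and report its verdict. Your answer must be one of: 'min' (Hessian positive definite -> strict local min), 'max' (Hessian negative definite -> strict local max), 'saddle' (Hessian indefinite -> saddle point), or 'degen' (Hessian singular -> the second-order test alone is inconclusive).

Compute the Hessian H = grad^2 f:
  H = [[-2, 1], [1, 2]]
Verify stationarity: grad f(x*) = H x* + g = (0, 0).
Eigenvalues of H: -2.2361, 2.2361.
Eigenvalues have mixed signs, so H is indefinite -> x* is a saddle point.

saddle


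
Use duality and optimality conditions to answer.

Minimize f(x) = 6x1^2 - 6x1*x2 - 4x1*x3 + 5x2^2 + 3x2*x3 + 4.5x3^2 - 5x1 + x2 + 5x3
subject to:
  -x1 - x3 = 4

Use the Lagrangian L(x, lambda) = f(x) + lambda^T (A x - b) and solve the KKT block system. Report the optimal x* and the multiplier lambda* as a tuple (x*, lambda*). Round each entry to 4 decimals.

Form the Lagrangian:
  L(x, lambda) = (1/2) x^T Q x + c^T x + lambda^T (A x - b)
Stationarity (grad_x L = 0): Q x + c + A^T lambda = 0.
Primal feasibility: A x = b.

This gives the KKT block system:
  [ Q   A^T ] [ x     ]   [-c ]
  [ A    0  ] [ lambda ] = [ b ]

Solving the linear system:
  x*      = (-1.5359, -0.2823, -2.4641)
  lambda* = (-11.8804)
  f(x*)   = 21.299

x* = (-1.5359, -0.2823, -2.4641), lambda* = (-11.8804)


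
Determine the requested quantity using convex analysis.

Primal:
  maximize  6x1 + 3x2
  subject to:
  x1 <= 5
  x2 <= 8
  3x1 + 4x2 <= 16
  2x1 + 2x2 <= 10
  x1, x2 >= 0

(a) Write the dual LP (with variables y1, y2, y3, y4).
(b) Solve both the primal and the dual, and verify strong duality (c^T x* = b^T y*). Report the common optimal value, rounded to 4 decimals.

The standard primal-dual pair for 'max c^T x s.t. A x <= b, x >= 0' is:
  Dual:  min b^T y  s.t.  A^T y >= c,  y >= 0.

So the dual LP is:
  minimize  5y1 + 8y2 + 16y3 + 10y4
  subject to:
    y1 + 3y3 + 2y4 >= 6
    y2 + 4y3 + 2y4 >= 3
    y1, y2, y3, y4 >= 0

Solving the primal: x* = (5, 0).
  primal value c^T x* = 30.
Solving the dual: y* = (3, 0, 0, 1.5).
  dual value b^T y* = 30.
Strong duality: c^T x* = b^T y*. Confirmed.

30


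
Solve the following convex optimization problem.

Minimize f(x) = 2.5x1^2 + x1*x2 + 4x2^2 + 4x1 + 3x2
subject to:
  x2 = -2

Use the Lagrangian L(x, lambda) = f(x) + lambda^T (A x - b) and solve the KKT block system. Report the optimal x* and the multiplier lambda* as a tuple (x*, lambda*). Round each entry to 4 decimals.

Form the Lagrangian:
  L(x, lambda) = (1/2) x^T Q x + c^T x + lambda^T (A x - b)
Stationarity (grad_x L = 0): Q x + c + A^T lambda = 0.
Primal feasibility: A x = b.

This gives the KKT block system:
  [ Q   A^T ] [ x     ]   [-c ]
  [ A    0  ] [ lambda ] = [ b ]

Solving the linear system:
  x*      = (-0.4, -2)
  lambda* = (13.4)
  f(x*)   = 9.6

x* = (-0.4, -2), lambda* = (13.4)


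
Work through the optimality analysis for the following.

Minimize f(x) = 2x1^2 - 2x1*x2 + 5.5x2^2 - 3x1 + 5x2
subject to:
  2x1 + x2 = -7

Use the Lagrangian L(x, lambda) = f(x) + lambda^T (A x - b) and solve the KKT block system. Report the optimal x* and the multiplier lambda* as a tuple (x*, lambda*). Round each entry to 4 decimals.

Form the Lagrangian:
  L(x, lambda) = (1/2) x^T Q x + c^T x + lambda^T (A x - b)
Stationarity (grad_x L = 0): Q x + c + A^T lambda = 0.
Primal feasibility: A x = b.

This gives the KKT block system:
  [ Q   A^T ] [ x     ]   [-c ]
  [ A    0  ] [ lambda ] = [ b ]

Solving the linear system:
  x*      = (-2.7679, -1.4643)
  lambda* = (5.5714)
  f(x*)   = 19.9911

x* = (-2.7679, -1.4643), lambda* = (5.5714)


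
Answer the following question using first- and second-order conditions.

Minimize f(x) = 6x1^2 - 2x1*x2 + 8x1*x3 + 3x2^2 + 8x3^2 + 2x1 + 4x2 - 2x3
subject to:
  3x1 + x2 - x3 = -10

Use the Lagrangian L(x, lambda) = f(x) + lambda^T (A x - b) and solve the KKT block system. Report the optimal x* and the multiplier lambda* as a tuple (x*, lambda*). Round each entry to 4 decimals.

Form the Lagrangian:
  L(x, lambda) = (1/2) x^T Q x + c^T x + lambda^T (A x - b)
Stationarity (grad_x L = 0): Q x + c + A^T lambda = 0.
Primal feasibility: A x = b.

This gives the KKT block system:
  [ Q   A^T ] [ x     ]   [-c ]
  [ A    0  ] [ lambda ] = [ b ]

Solving the linear system:
  x*      = (-2.2163, -1.9237, 1.4275)
  lambda* = (3.1094)
  f(x*)   = 8.056

x* = (-2.2163, -1.9237, 1.4275), lambda* = (3.1094)


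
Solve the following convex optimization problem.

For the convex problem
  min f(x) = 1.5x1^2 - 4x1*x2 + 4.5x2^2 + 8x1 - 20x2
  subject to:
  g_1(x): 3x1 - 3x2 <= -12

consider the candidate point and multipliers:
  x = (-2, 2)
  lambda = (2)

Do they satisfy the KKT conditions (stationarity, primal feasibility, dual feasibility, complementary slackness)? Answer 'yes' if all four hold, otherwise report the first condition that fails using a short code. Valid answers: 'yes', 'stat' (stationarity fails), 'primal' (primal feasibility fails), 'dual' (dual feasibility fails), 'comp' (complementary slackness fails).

Gradient of f: grad f(x) = Q x + c = (-6, 6)
Constraint values g_i(x) = a_i^T x - b_i:
  g_1((-2, 2)) = 0
Stationarity residual: grad f(x) + sum_i lambda_i a_i = (0, 0)
  -> stationarity OK
Primal feasibility (all g_i <= 0): OK
Dual feasibility (all lambda_i >= 0): OK
Complementary slackness (lambda_i * g_i(x) = 0 for all i): OK

Verdict: yes, KKT holds.

yes


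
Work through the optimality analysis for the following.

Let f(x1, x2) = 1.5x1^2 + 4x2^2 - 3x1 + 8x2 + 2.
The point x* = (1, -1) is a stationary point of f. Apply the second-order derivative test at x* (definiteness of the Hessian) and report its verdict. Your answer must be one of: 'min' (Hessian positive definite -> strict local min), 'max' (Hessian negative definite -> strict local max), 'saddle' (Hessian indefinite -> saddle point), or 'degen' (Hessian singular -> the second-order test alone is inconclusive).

Compute the Hessian H = grad^2 f:
  H = [[3, 0], [0, 8]]
Verify stationarity: grad f(x*) = H x* + g = (0, 0).
Eigenvalues of H: 3, 8.
Both eigenvalues > 0, so H is positive definite -> x* is a strict local min.

min


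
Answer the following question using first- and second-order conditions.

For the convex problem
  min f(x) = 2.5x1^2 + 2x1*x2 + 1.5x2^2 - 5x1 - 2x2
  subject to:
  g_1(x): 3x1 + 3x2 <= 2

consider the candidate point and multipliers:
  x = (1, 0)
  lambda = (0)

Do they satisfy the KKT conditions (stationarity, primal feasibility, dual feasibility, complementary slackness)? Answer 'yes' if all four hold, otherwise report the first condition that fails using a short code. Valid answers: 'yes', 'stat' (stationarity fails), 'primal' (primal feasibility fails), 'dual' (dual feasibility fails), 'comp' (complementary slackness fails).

Gradient of f: grad f(x) = Q x + c = (0, 0)
Constraint values g_i(x) = a_i^T x - b_i:
  g_1((1, 0)) = 1
Stationarity residual: grad f(x) + sum_i lambda_i a_i = (0, 0)
  -> stationarity OK
Primal feasibility (all g_i <= 0): FAILS
Dual feasibility (all lambda_i >= 0): OK
Complementary slackness (lambda_i * g_i(x) = 0 for all i): OK

Verdict: the first failing condition is primal_feasibility -> primal.

primal


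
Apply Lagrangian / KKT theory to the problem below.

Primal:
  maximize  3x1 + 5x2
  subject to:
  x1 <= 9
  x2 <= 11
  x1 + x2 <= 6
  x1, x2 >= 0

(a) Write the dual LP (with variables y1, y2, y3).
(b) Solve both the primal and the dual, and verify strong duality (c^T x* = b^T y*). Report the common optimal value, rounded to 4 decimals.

The standard primal-dual pair for 'max c^T x s.t. A x <= b, x >= 0' is:
  Dual:  min b^T y  s.t.  A^T y >= c,  y >= 0.

So the dual LP is:
  minimize  9y1 + 11y2 + 6y3
  subject to:
    y1 + y3 >= 3
    y2 + y3 >= 5
    y1, y2, y3 >= 0

Solving the primal: x* = (0, 6).
  primal value c^T x* = 30.
Solving the dual: y* = (0, 0, 5).
  dual value b^T y* = 30.
Strong duality: c^T x* = b^T y*. Confirmed.

30


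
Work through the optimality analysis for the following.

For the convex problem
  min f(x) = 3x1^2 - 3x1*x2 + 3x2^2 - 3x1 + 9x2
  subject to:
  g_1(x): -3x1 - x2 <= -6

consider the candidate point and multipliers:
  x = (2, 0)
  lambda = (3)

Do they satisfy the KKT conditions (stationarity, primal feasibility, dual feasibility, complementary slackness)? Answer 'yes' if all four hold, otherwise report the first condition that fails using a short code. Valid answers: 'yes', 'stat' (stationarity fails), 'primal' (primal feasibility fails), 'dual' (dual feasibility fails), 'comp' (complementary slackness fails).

Gradient of f: grad f(x) = Q x + c = (9, 3)
Constraint values g_i(x) = a_i^T x - b_i:
  g_1((2, 0)) = 0
Stationarity residual: grad f(x) + sum_i lambda_i a_i = (0, 0)
  -> stationarity OK
Primal feasibility (all g_i <= 0): OK
Dual feasibility (all lambda_i >= 0): OK
Complementary slackness (lambda_i * g_i(x) = 0 for all i): OK

Verdict: yes, KKT holds.

yes


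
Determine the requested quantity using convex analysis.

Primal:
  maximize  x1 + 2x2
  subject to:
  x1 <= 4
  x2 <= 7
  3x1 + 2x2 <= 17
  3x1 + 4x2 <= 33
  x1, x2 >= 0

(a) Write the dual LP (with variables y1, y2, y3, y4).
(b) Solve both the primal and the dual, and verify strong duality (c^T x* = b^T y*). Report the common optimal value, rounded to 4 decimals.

The standard primal-dual pair for 'max c^T x s.t. A x <= b, x >= 0' is:
  Dual:  min b^T y  s.t.  A^T y >= c,  y >= 0.

So the dual LP is:
  minimize  4y1 + 7y2 + 17y3 + 33y4
  subject to:
    y1 + 3y3 + 3y4 >= 1
    y2 + 2y3 + 4y4 >= 2
    y1, y2, y3, y4 >= 0

Solving the primal: x* = (1, 7).
  primal value c^T x* = 15.
Solving the dual: y* = (0, 1.3333, 0.3333, 0).
  dual value b^T y* = 15.
Strong duality: c^T x* = b^T y*. Confirmed.

15


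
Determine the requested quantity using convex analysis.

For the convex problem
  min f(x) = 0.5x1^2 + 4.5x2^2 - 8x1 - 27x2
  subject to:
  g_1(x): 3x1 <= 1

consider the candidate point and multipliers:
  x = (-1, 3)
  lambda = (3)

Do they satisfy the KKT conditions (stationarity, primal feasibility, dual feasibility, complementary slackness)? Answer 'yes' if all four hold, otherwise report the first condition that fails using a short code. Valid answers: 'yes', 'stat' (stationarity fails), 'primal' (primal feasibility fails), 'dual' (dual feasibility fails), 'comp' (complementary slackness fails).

Gradient of f: grad f(x) = Q x + c = (-9, 0)
Constraint values g_i(x) = a_i^T x - b_i:
  g_1((-1, 3)) = -4
Stationarity residual: grad f(x) + sum_i lambda_i a_i = (0, 0)
  -> stationarity OK
Primal feasibility (all g_i <= 0): OK
Dual feasibility (all lambda_i >= 0): OK
Complementary slackness (lambda_i * g_i(x) = 0 for all i): FAILS

Verdict: the first failing condition is complementary_slackness -> comp.

comp
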